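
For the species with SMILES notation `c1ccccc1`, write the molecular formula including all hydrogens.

Heavy atoms from the SMILES: 6 C.
Implicit hydrogens by atom environment:
  6 × C (aromatic): 1 H each → 6
  Total hydrogens = 6.
Molecular formula: C6H6

C6H6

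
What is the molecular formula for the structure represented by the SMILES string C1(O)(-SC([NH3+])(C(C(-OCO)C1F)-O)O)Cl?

C6H12ClFNO5S+

Heavy atoms from the SMILES: 6 C, 1 Cl, 1 F, 1 N, 5 O, 1 S.
Implicit hydrogens by atom environment:
  4 × O: 1 H each → 4
  3 × C: 1 H each → 3
  2 × C: no H
  1 × C: 2 H
  1 × Cl: no H
  1 × F: no H
  1 × N (charge +1): 3 H
  1 × O: no H
  1 × S: no H
  Total hydrogens = 12.
Net charge +1.
Molecular formula: C6H12ClFNO5S+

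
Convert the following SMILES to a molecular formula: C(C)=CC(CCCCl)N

Heavy atoms from the SMILES: 7 C, 1 Cl, 1 N.
Implicit hydrogens by atom environment:
  3 × C: 2 H each → 6
  3 × C: 1 H each → 3
  1 × C: 3 H
  1 × Cl: no H
  1 × N: 2 H
  Total hydrogens = 14.
Molecular formula: C7H14ClN

C7H14ClN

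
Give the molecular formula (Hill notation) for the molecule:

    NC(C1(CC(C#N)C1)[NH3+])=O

Heavy atoms from the SMILES: 6 C, 3 N, 1 O.
Implicit hydrogens by atom environment:
  3 × C: no H
  2 × C: 2 H each → 4
  1 × C: 1 H
  1 × N (charge +1): 3 H
  1 × N: 2 H
  1 × N: no H
  1 × O: no H
  Total hydrogens = 10.
Net charge +1.
Molecular formula: C6H10N3O+

C6H10N3O+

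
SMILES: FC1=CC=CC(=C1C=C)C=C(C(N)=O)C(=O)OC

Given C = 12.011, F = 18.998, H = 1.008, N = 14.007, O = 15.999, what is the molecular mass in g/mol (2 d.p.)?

Molecular formula: C13H12FNO3.
M = 13×12.011 + 1×18.998 + 12×1.008 + 1×14.007 + 3×15.999 = 249.24 g/mol.

249.24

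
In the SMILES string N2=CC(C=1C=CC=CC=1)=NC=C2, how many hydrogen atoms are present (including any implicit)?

Hydrogens are implicit in SMILES; fill each atom to its normal valence:
  8 × C (aromatic): 1 H each → 8
  2 × C (aromatic): no H
  2 × N (aromatic): no H
  Total hydrogens = 8.

8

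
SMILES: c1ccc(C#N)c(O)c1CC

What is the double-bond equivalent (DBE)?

6

Molecular formula from the SMILES: C9H9NO.
DoU = (2C + 2 + N − H − X)/2 = (2·9 + 2 + 1 − 9 − 0)/2 = 12/2 = 6.
(Structurally: 1 ring(s) + 5 π bond(s) = 6.)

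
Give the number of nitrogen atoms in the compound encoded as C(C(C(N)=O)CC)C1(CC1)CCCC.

1

The symbol for nitrogen appears 1 time in the SMILES.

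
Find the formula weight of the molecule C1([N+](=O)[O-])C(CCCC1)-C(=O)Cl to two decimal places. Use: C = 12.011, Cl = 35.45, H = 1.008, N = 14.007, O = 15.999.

Molecular formula: C7H10ClNO3.
M = 7×12.011 + 1×35.45 + 10×1.008 + 1×14.007 + 3×15.999 = 191.61 g/mol.

191.61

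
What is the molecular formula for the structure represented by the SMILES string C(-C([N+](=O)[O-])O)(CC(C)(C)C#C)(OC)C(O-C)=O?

C11H17NO6

Heavy atoms from the SMILES: 11 C, 1 N, 6 O.
Implicit hydrogens by atom environment:
  4 × C: 3 H each → 12
  4 × C: no H
  4 × O: no H
  2 × C: 1 H each → 2
  1 × C: 2 H
  1 × N (charge +1): no H
  1 × O: 1 H
  1 × O (charge -1): no H
  Total hydrogens = 17.
Molecular formula: C11H17NO6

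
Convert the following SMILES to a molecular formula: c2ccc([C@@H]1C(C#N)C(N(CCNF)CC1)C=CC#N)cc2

C17H19FN4

Heavy atoms from the SMILES: 17 C, 1 F, 4 N.
Implicit hydrogens by atom environment:
  5 × C: 1 H each → 5
  5 × C (aromatic): 1 H each → 5
  4 × C: 2 H each → 8
  3 × N: no H
  2 × C: no H
  1 × C (aromatic): no H
  1 × F: no H
  1 × N: 1 H
  Total hydrogens = 19.
Molecular formula: C17H19FN4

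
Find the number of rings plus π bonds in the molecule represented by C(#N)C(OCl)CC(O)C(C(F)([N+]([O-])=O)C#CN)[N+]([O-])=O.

Molecular formula from the SMILES: C8H8ClFN4O6.
DoU = (2C + 2 + N − H − X)/2 = (2·8 + 2 + 4 − 8 − 2)/2 = 12/2 = 6.
(Structurally: 0 ring(s) + 6 π bond(s) = 6.)

6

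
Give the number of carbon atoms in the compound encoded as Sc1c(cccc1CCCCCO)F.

11

The symbol for carbon appears 11 times in the SMILES. Lowercase c denotes aromatic carbon and counts toward C.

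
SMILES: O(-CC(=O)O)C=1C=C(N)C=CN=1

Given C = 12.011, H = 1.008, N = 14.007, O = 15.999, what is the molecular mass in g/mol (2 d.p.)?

168.15

Molecular formula: C7H8N2O3.
M = 7×12.011 + 8×1.008 + 2×14.007 + 3×15.999 = 168.15 g/mol.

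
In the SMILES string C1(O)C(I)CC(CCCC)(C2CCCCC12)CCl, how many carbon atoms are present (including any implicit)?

The symbol for carbon appears 15 times in the SMILES. (Cl is a single chlorine, not C + l.)

15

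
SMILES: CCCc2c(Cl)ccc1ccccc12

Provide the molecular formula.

Heavy atoms from the SMILES: 13 C, 1 Cl.
Implicit hydrogens by atom environment:
  6 × C (aromatic): 1 H each → 6
  4 × C (aromatic): no H
  2 × C: 2 H each → 4
  1 × C: 3 H
  1 × Cl: no H
  Total hydrogens = 13.
Molecular formula: C13H13Cl

C13H13Cl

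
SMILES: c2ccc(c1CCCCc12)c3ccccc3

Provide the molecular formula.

C16H16

Heavy atoms from the SMILES: 16 C.
Implicit hydrogens by atom environment:
  8 × C (aromatic): 1 H each → 8
  4 × C: 2 H each → 8
  4 × C (aromatic): no H
  Total hydrogens = 16.
Molecular formula: C16H16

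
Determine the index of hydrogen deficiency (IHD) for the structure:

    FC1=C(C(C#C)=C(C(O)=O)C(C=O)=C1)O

Molecular formula from the SMILES: C10H5FO4.
DoU = (2C + 2 + N − H − X)/2 = (2·10 + 2 + 0 − 5 − 1)/2 = 16/2 = 8.
(Structurally: 1 ring(s) + 7 π bond(s) = 8.)

8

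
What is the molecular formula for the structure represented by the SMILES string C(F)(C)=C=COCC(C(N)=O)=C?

C8H10FNO2

Heavy atoms from the SMILES: 8 C, 1 F, 1 N, 2 O.
Implicit hydrogens by atom environment:
  4 × C: no H
  2 × C: 2 H each → 4
  2 × O: no H
  1 × C: 3 H
  1 × C: 1 H
  1 × F: no H
  1 × N: 2 H
  Total hydrogens = 10.
Molecular formula: C8H10FNO2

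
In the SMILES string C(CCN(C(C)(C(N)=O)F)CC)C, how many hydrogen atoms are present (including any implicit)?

19

Hydrogens are implicit in SMILES; fill each atom to its normal valence:
  4 × C: 2 H each → 8
  3 × C: 3 H each → 9
  2 × C: no H
  1 × F: no H
  1 × N: 2 H
  1 × N: no H
  1 × O: no H
  Total hydrogens = 19.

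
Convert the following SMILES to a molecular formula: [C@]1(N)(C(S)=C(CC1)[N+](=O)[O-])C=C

Heavy atoms from the SMILES: 7 C, 2 N, 2 O, 1 S.
Implicit hydrogens by atom environment:
  3 × C: 2 H each → 6
  3 × C: no H
  1 × C: 1 H
  1 × N: 2 H
  1 × N (charge +1): no H
  1 × O: no H
  1 × O (charge -1): no H
  1 × S: 1 H
  Total hydrogens = 10.
Molecular formula: C7H10N2O2S

C7H10N2O2S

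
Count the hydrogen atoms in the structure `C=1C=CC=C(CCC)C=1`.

12

Hydrogens are implicit in SMILES; fill each atom to its normal valence:
  5 × C (aromatic): 1 H each → 5
  2 × C: 2 H each → 4
  1 × C: 3 H
  1 × C (aromatic): no H
  Total hydrogens = 12.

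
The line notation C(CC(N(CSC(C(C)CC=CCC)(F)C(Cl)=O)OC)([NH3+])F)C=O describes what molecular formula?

C15H26ClF2N2O3S+

Heavy atoms from the SMILES: 15 C, 1 Cl, 2 F, 2 N, 3 O, 1 S.
Implicit hydrogens by atom environment:
  5 × C: 2 H each → 10
  4 × C: 1 H each → 4
  3 × C: 3 H each → 9
  3 × C: no H
  3 × O: no H
  2 × F: no H
  1 × Cl: no H
  1 × N (charge +1): 3 H
  1 × N: no H
  1 × S: no H
  Total hydrogens = 26.
Net charge +1.
Molecular formula: C15H26ClF2N2O3S+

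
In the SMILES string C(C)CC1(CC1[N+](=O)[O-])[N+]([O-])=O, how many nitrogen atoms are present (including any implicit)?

2

The symbol for nitrogen appears 2 times in the SMILES.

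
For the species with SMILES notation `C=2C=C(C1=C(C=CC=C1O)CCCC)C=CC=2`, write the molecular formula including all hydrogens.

Heavy atoms from the SMILES: 16 C, 1 O.
Implicit hydrogens by atom environment:
  8 × C (aromatic): 1 H each → 8
  4 × C (aromatic): no H
  3 × C: 2 H each → 6
  1 × C: 3 H
  1 × O: 1 H
  Total hydrogens = 18.
Molecular formula: C16H18O

C16H18O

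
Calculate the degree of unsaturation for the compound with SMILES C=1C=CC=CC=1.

Molecular formula from the SMILES: C6H6.
DoU = (2C + 2 + N − H − X)/2 = (2·6 + 2 + 0 − 6 − 0)/2 = 8/2 = 4.
(Structurally: 1 ring(s) + 3 π bond(s) = 4.)

4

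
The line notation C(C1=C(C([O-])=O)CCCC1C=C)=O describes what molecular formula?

C10H11O3-

Heavy atoms from the SMILES: 10 C, 3 O.
Implicit hydrogens by atom environment:
  4 × C: 2 H each → 8
  3 × C: 1 H each → 3
  3 × C: no H
  2 × O: no H
  1 × O (charge -1): no H
  Total hydrogens = 11.
Net charge -1.
Molecular formula: C10H11O3-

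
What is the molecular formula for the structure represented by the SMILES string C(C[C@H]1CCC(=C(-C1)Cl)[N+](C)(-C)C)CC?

C13H25ClN+

Heavy atoms from the SMILES: 13 C, 1 Cl, 1 N.
Implicit hydrogens by atom environment:
  6 × C: 2 H each → 12
  4 × C: 3 H each → 12
  2 × C: no H
  1 × C: 1 H
  1 × Cl: no H
  1 × N (charge +1): no H
  Total hydrogens = 25.
Net charge +1.
Molecular formula: C13H25ClN+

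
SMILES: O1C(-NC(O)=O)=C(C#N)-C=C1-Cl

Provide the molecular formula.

Heavy atoms from the SMILES: 6 C, 1 Cl, 2 N, 3 O.
Implicit hydrogens by atom environment:
  3 × C (aromatic): no H
  2 × C: no H
  1 × C (aromatic): 1 H
  1 × Cl: no H
  1 × N: 1 H
  1 × N: no H
  1 × O: 1 H
  1 × O (aromatic): no H
  1 × O: no H
  Total hydrogens = 3.
Molecular formula: C6H3ClN2O3

C6H3ClN2O3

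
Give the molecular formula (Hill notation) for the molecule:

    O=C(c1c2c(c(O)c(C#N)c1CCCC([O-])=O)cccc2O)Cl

C16H11ClNO5-

Heavy atoms from the SMILES: 16 C, 1 Cl, 1 N, 5 O.
Implicit hydrogens by atom environment:
  7 × C (aromatic): no H
  3 × C: 2 H each → 6
  3 × C (aromatic): 1 H each → 3
  3 × C: no H
  2 × O: 1 H each → 2
  2 × O: no H
  1 × Cl: no H
  1 × N: no H
  1 × O (charge -1): no H
  Total hydrogens = 11.
Net charge -1.
Molecular formula: C16H11ClNO5-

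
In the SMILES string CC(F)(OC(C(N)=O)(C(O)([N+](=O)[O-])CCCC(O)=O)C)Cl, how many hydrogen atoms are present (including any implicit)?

16

Hydrogens are implicit in SMILES; fill each atom to its normal valence:
  5 × C: no H
  4 × O: no H
  3 × C: 2 H each → 6
  2 × C: 3 H each → 6
  2 × O: 1 H each → 2
  1 × Cl: no H
  1 × F: no H
  1 × N: 2 H
  1 × N (charge +1): no H
  1 × O (charge -1): no H
  Total hydrogens = 16.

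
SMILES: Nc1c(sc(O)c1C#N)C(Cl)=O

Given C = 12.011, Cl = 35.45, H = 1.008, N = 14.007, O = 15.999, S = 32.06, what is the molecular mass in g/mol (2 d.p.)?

Molecular formula: C6H3ClN2O2S.
M = 6×12.011 + 1×35.45 + 3×1.008 + 2×14.007 + 2×15.999 + 1×32.06 = 202.61 g/mol.

202.61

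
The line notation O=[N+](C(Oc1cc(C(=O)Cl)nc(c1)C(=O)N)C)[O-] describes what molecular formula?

C9H8ClN3O5

Heavy atoms from the SMILES: 9 C, 1 Cl, 3 N, 5 O.
Implicit hydrogens by atom environment:
  4 × O: no H
  3 × C (aromatic): no H
  2 × C (aromatic): 1 H each → 2
  2 × C: no H
  1 × C: 3 H
  1 × C: 1 H
  1 × Cl: no H
  1 × N: 2 H
  1 × N (aromatic): no H
  1 × N (charge +1): no H
  1 × O (charge -1): no H
  Total hydrogens = 8.
Molecular formula: C9H8ClN3O5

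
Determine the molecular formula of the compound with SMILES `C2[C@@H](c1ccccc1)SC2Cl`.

C9H9ClS

Heavy atoms from the SMILES: 9 C, 1 Cl, 1 S.
Implicit hydrogens by atom environment:
  5 × C (aromatic): 1 H each → 5
  2 × C: 1 H each → 2
  1 × C: 2 H
  1 × C (aromatic): no H
  1 × Cl: no H
  1 × S: no H
  Total hydrogens = 9.
Molecular formula: C9H9ClS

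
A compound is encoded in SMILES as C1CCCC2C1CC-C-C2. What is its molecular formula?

C10H18

Heavy atoms from the SMILES: 10 C.
Implicit hydrogens by atom environment:
  8 × C: 2 H each → 16
  2 × C: 1 H each → 2
  Total hydrogens = 18.
Molecular formula: C10H18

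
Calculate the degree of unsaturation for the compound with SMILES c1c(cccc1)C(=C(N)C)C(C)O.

5

Molecular formula from the SMILES: C11H15NO.
DoU = (2C + 2 + N − H − X)/2 = (2·11 + 2 + 1 − 15 − 0)/2 = 10/2 = 5.
(Structurally: 1 ring(s) + 4 π bond(s) = 5.)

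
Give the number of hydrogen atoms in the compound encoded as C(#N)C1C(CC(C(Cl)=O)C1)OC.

10

Hydrogens are implicit in SMILES; fill each atom to its normal valence:
  3 × C: 1 H each → 3
  2 × C: 2 H each → 4
  2 × C: no H
  2 × O: no H
  1 × C: 3 H
  1 × Cl: no H
  1 × N: no H
  Total hydrogens = 10.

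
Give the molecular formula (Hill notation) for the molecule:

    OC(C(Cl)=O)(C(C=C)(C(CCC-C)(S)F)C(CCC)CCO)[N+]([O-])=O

C16H27ClFNO5S

Heavy atoms from the SMILES: 16 C, 1 Cl, 1 F, 1 N, 5 O, 1 S.
Implicit hydrogens by atom environment:
  8 × C: 2 H each → 16
  4 × C: no H
  2 × C: 3 H each → 6
  2 × C: 1 H each → 2
  2 × O: 1 H each → 2
  2 × O: no H
  1 × Cl: no H
  1 × F: no H
  1 × N (charge +1): no H
  1 × O (charge -1): no H
  1 × S: 1 H
  Total hydrogens = 27.
Molecular formula: C16H27ClFNO5S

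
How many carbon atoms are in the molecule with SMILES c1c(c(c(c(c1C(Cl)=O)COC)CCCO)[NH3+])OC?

The symbol for carbon appears 13 times in the SMILES. Lowercase c denotes aromatic carbon and counts toward C.

13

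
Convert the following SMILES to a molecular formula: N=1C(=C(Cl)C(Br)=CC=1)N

Heavy atoms from the SMILES: 1 Br, 5 C, 1 Cl, 2 N.
Implicit hydrogens by atom environment:
  3 × C (aromatic): no H
  2 × C (aromatic): 1 H each → 2
  1 × Br: no H
  1 × Cl: no H
  1 × N: 2 H
  1 × N (aromatic): no H
  Total hydrogens = 4.
Molecular formula: C5H4BrClN2

C5H4BrClN2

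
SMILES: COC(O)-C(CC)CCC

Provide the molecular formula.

Heavy atoms from the SMILES: 8 C, 2 O.
Implicit hydrogens by atom environment:
  3 × C: 3 H each → 9
  3 × C: 2 H each → 6
  2 × C: 1 H each → 2
  1 × O: 1 H
  1 × O: no H
  Total hydrogens = 18.
Molecular formula: C8H18O2

C8H18O2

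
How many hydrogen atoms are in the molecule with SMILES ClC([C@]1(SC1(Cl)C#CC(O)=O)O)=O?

2

Hydrogens are implicit in SMILES; fill each atom to its normal valence:
  6 × C: no H
  2 × Cl: no H
  2 × O: 1 H each → 2
  2 × O: no H
  1 × S: no H
  Total hydrogens = 2.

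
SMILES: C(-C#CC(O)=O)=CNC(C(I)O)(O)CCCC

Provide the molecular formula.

C11H16INO4

Heavy atoms from the SMILES: 11 C, 1 I, 1 N, 4 O.
Implicit hydrogens by atom environment:
  4 × C: no H
  3 × C: 2 H each → 6
  3 × C: 1 H each → 3
  3 × O: 1 H each → 3
  1 × C: 3 H
  1 × I: no H
  1 × N: 1 H
  1 × O: no H
  Total hydrogens = 16.
Molecular formula: C11H16INO4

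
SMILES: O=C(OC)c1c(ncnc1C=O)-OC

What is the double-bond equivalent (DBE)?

Molecular formula from the SMILES: C8H8N2O4.
DoU = (2C + 2 + N − H − X)/2 = (2·8 + 2 + 2 − 8 − 0)/2 = 12/2 = 6.
(Structurally: 1 ring(s) + 5 π bond(s) = 6.)

6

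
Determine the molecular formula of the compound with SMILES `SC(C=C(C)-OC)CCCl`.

Heavy atoms from the SMILES: 7 C, 1 Cl, 1 O, 1 S.
Implicit hydrogens by atom environment:
  2 × C: 3 H each → 6
  2 × C: 2 H each → 4
  2 × C: 1 H each → 2
  1 × C: no H
  1 × Cl: no H
  1 × O: no H
  1 × S: 1 H
  Total hydrogens = 13.
Molecular formula: C7H13ClOS

C7H13ClOS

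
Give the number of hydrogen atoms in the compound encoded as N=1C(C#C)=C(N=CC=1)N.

Hydrogens are implicit in SMILES; fill each atom to its normal valence:
  2 × C (aromatic): 1 H each → 2
  2 × C (aromatic): no H
  2 × N (aromatic): no H
  1 × C: 1 H
  1 × C: no H
  1 × N: 2 H
  Total hydrogens = 5.

5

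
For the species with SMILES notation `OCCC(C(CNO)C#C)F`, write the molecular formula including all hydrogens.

C7H12FNO2

Heavy atoms from the SMILES: 7 C, 1 F, 1 N, 2 O.
Implicit hydrogens by atom environment:
  3 × C: 2 H each → 6
  3 × C: 1 H each → 3
  2 × O: 1 H each → 2
  1 × C: no H
  1 × F: no H
  1 × N: 1 H
  Total hydrogens = 12.
Molecular formula: C7H12FNO2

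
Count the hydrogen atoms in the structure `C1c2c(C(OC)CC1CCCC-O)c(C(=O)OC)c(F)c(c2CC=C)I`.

26

Hydrogens are implicit in SMILES; fill each atom to its normal valence:
  8 × C: 2 H each → 16
  6 × C (aromatic): no H
  3 × C: 1 H each → 3
  3 × O: no H
  2 × C: 3 H each → 6
  1 × C: no H
  1 × F: no H
  1 × I: no H
  1 × O: 1 H
  Total hydrogens = 26.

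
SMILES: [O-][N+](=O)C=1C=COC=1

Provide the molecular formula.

C4H3NO3

Heavy atoms from the SMILES: 4 C, 1 N, 3 O.
Implicit hydrogens by atom environment:
  3 × C (aromatic): 1 H each → 3
  1 × C (aromatic): no H
  1 × N (charge +1): no H
  1 × O (aromatic): no H
  1 × O: no H
  1 × O (charge -1): no H
  Total hydrogens = 3.
Molecular formula: C4H3NO3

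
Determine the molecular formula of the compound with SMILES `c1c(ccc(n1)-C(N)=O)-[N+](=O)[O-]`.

Heavy atoms from the SMILES: 6 C, 3 N, 3 O.
Implicit hydrogens by atom environment:
  3 × C (aromatic): 1 H each → 3
  2 × C (aromatic): no H
  2 × O: no H
  1 × C: no H
  1 × N: 2 H
  1 × N (aromatic): no H
  1 × N (charge +1): no H
  1 × O (charge -1): no H
  Total hydrogens = 5.
Molecular formula: C6H5N3O3

C6H5N3O3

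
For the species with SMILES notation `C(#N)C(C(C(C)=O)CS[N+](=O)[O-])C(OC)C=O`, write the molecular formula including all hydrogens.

C9H12N2O5S

Heavy atoms from the SMILES: 9 C, 2 N, 5 O, 1 S.
Implicit hydrogens by atom environment:
  4 × C: 1 H each → 4
  4 × O: no H
  2 × C: 3 H each → 6
  2 × C: no H
  1 × C: 2 H
  1 × N (charge +1): no H
  1 × N: no H
  1 × O (charge -1): no H
  1 × S: no H
  Total hydrogens = 12.
Molecular formula: C9H12N2O5S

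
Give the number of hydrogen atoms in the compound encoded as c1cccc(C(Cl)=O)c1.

5

Hydrogens are implicit in SMILES; fill each atom to its normal valence:
  5 × C (aromatic): 1 H each → 5
  1 × C (aromatic): no H
  1 × C: no H
  1 × Cl: no H
  1 × O: no H
  Total hydrogens = 5.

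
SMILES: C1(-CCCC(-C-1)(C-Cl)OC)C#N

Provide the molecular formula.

C9H14ClNO

Heavy atoms from the SMILES: 9 C, 1 Cl, 1 N, 1 O.
Implicit hydrogens by atom environment:
  5 × C: 2 H each → 10
  2 × C: no H
  1 × C: 3 H
  1 × C: 1 H
  1 × Cl: no H
  1 × N: no H
  1 × O: no H
  Total hydrogens = 14.
Molecular formula: C9H14ClNO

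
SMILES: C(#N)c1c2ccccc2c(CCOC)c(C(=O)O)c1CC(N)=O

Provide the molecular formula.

Heavy atoms from the SMILES: 17 C, 2 N, 4 O.
Implicit hydrogens by atom environment:
  6 × C (aromatic): no H
  4 × C (aromatic): 1 H each → 4
  3 × C: 2 H each → 6
  3 × C: no H
  3 × O: no H
  1 × C: 3 H
  1 × N: 2 H
  1 × N: no H
  1 × O: 1 H
  Total hydrogens = 16.
Molecular formula: C17H16N2O4

C17H16N2O4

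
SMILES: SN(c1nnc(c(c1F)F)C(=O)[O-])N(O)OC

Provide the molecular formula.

C6H5F2N4O4S-

Heavy atoms from the SMILES: 6 C, 2 F, 4 N, 4 O, 1 S.
Implicit hydrogens by atom environment:
  4 × C (aromatic): no H
  2 × F: no H
  2 × N (aromatic): no H
  2 × N: no H
  2 × O: no H
  1 × C: 3 H
  1 × C: no H
  1 × O: 1 H
  1 × O (charge -1): no H
  1 × S: 1 H
  Total hydrogens = 5.
Net charge -1.
Molecular formula: C6H5F2N4O4S-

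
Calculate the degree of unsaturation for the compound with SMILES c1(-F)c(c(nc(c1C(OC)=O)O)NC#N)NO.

7

Molecular formula from the SMILES: C8H7FN4O4.
DoU = (2C + 2 + N − H − X)/2 = (2·8 + 2 + 4 − 7 − 1)/2 = 14/2 = 7.
(Structurally: 1 ring(s) + 6 π bond(s) = 7.)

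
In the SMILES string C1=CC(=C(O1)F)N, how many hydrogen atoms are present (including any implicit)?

Hydrogens are implicit in SMILES; fill each atom to its normal valence:
  2 × C (aromatic): 1 H each → 2
  2 × C (aromatic): no H
  1 × F: no H
  1 × N: 2 H
  1 × O (aromatic): no H
  Total hydrogens = 4.

4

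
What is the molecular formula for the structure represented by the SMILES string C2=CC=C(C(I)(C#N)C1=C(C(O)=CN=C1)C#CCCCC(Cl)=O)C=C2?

Heavy atoms from the SMILES: 19 C, 1 Cl, 1 I, 2 N, 2 O.
Implicit hydrogens by atom environment:
  7 × C (aromatic): 1 H each → 7
  5 × C: no H
  4 × C (aromatic): no H
  3 × C: 2 H each → 6
  1 × Cl: no H
  1 × I: no H
  1 × N (aromatic): no H
  1 × N: no H
  1 × O: 1 H
  1 × O: no H
  Total hydrogens = 14.
Molecular formula: C19H14ClIN2O2

C19H14ClIN2O2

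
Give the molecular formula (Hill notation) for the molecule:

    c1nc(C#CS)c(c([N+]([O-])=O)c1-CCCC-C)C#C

C14H14N2O2S

Heavy atoms from the SMILES: 14 C, 2 N, 2 O, 1 S.
Implicit hydrogens by atom environment:
  4 × C: 2 H each → 8
  4 × C (aromatic): no H
  3 × C: no H
  1 × C: 3 H
  1 × C (aromatic): 1 H
  1 × C: 1 H
  1 × N (aromatic): no H
  1 × N (charge +1): no H
  1 × O: no H
  1 × O (charge -1): no H
  1 × S: 1 H
  Total hydrogens = 14.
Molecular formula: C14H14N2O2S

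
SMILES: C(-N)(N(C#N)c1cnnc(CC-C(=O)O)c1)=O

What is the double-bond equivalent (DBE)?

8

Molecular formula from the SMILES: C9H9N5O3.
DoU = (2C + 2 + N − H − X)/2 = (2·9 + 2 + 5 − 9 − 0)/2 = 16/2 = 8.
(Structurally: 1 ring(s) + 7 π bond(s) = 8.)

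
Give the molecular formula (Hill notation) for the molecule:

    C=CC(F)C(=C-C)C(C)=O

C8H11FO

Heavy atoms from the SMILES: 8 C, 1 F, 1 O.
Implicit hydrogens by atom environment:
  3 × C: 1 H each → 3
  2 × C: 3 H each → 6
  2 × C: no H
  1 × C: 2 H
  1 × F: no H
  1 × O: no H
  Total hydrogens = 11.
Molecular formula: C8H11FO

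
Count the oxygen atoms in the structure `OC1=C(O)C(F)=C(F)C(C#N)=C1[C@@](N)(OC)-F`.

3

The symbol for oxygen appears 3 times in the SMILES.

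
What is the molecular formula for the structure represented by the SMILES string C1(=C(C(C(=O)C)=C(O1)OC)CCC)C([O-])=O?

Heavy atoms from the SMILES: 11 C, 5 O.
Implicit hydrogens by atom environment:
  4 × C (aromatic): no H
  3 × C: 3 H each → 9
  3 × O: no H
  2 × C: 2 H each → 4
  2 × C: no H
  1 × O (aromatic): no H
  1 × O (charge -1): no H
  Total hydrogens = 13.
Net charge -1.
Molecular formula: C11H13O5-

C11H13O5-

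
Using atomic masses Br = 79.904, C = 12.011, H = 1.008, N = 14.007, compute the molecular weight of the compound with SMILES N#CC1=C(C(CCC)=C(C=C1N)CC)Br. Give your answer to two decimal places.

267.17

Molecular formula: C12H15BrN2.
M = 1×79.904 + 12×12.011 + 15×1.008 + 2×14.007 = 267.17 g/mol.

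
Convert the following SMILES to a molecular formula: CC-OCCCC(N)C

Heavy atoms from the SMILES: 7 C, 1 N, 1 O.
Implicit hydrogens by atom environment:
  4 × C: 2 H each → 8
  2 × C: 3 H each → 6
  1 × C: 1 H
  1 × N: 2 H
  1 × O: no H
  Total hydrogens = 17.
Molecular formula: C7H17NO

C7H17NO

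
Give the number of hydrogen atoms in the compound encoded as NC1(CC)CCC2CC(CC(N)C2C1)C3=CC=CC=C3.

Hydrogens are implicit in SMILES; fill each atom to its normal valence:
  6 × C: 2 H each → 12
  5 × C (aromatic): 1 H each → 5
  4 × C: 1 H each → 4
  2 × N: 2 H each → 4
  1 × C: 3 H
  1 × C: no H
  1 × C (aromatic): no H
  Total hydrogens = 28.

28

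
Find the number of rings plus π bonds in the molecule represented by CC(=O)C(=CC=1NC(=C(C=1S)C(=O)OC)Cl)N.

Molecular formula from the SMILES: C10H11ClN2O3S.
DoU = (2C + 2 + N − H − X)/2 = (2·10 + 2 + 2 − 11 − 1)/2 = 12/2 = 6.
(Structurally: 1 ring(s) + 5 π bond(s) = 6.)

6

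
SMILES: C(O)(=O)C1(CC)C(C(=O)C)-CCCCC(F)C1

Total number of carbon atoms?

The symbol for carbon appears 13 times in the SMILES.

13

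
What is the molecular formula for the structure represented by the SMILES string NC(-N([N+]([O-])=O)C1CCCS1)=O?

Heavy atoms from the SMILES: 5 C, 3 N, 3 O, 1 S.
Implicit hydrogens by atom environment:
  3 × C: 2 H each → 6
  2 × O: no H
  1 × C: 1 H
  1 × C: no H
  1 × N: 2 H
  1 × N: no H
  1 × N (charge +1): no H
  1 × O (charge -1): no H
  1 × S: no H
  Total hydrogens = 9.
Molecular formula: C5H9N3O3S

C5H9N3O3S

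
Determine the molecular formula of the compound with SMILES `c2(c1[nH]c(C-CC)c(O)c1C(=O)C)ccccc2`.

C15H17NO2

Heavy atoms from the SMILES: 15 C, 1 N, 2 O.
Implicit hydrogens by atom environment:
  5 × C (aromatic): 1 H each → 5
  5 × C (aromatic): no H
  2 × C: 3 H each → 6
  2 × C: 2 H each → 4
  1 × C: no H
  1 × N (aromatic): 1 H
  1 × O: 1 H
  1 × O: no H
  Total hydrogens = 17.
Molecular formula: C15H17NO2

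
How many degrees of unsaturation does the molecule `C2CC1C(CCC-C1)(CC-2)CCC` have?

Molecular formula from the SMILES: C13H24.
DoU = (2C + 2 + N − H − X)/2 = (2·13 + 2 + 0 − 24 − 0)/2 = 4/2 = 2.
(Structurally: 2 ring(s) + 0 π bond(s) = 2.)

2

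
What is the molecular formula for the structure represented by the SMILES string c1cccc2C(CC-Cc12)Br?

C10H11Br

Heavy atoms from the SMILES: 1 Br, 10 C.
Implicit hydrogens by atom environment:
  4 × C (aromatic): 1 H each → 4
  3 × C: 2 H each → 6
  2 × C (aromatic): no H
  1 × Br: no H
  1 × C: 1 H
  Total hydrogens = 11.
Molecular formula: C10H11Br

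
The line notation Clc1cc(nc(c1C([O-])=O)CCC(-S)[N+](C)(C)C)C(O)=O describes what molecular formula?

Heavy atoms from the SMILES: 13 C, 1 Cl, 2 N, 4 O, 1 S.
Implicit hydrogens by atom environment:
  4 × C (aromatic): no H
  3 × C: 3 H each → 9
  2 × C: 2 H each → 4
  2 × C: no H
  2 × O: no H
  1 × C (aromatic): 1 H
  1 × C: 1 H
  1 × Cl: no H
  1 × N (aromatic): no H
  1 × N (charge +1): no H
  1 × O: 1 H
  1 × O (charge -1): no H
  1 × S: 1 H
  Total hydrogens = 17.
Molecular formula: C13H17ClN2O4S

C13H17ClN2O4S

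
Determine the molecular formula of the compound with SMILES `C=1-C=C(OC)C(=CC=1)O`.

Heavy atoms from the SMILES: 7 C, 2 O.
Implicit hydrogens by atom environment:
  4 × C (aromatic): 1 H each → 4
  2 × C (aromatic): no H
  1 × C: 3 H
  1 × O: 1 H
  1 × O: no H
  Total hydrogens = 8.
Molecular formula: C7H8O2

C7H8O2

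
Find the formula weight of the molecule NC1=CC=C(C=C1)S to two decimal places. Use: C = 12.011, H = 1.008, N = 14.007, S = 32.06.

Molecular formula: C6H7NS.
M = 6×12.011 + 7×1.008 + 1×14.007 + 1×32.06 = 125.19 g/mol.

125.19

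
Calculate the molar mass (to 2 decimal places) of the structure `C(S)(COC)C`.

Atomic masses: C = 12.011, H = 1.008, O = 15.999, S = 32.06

106.18

Molecular formula: C4H10OS.
M = 4×12.011 + 10×1.008 + 1×15.999 + 1×32.06 = 106.18 g/mol.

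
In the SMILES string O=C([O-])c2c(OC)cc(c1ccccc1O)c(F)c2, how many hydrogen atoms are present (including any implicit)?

Hydrogens are implicit in SMILES; fill each atom to its normal valence:
  6 × C (aromatic): 1 H each → 6
  6 × C (aromatic): no H
  2 × O: no H
  1 × C: 3 H
  1 × C: no H
  1 × F: no H
  1 × O: 1 H
  1 × O (charge -1): no H
  Total hydrogens = 10.

10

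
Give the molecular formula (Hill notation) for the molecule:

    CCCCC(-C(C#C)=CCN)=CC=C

C13H19N

Heavy atoms from the SMILES: 13 C, 1 N.
Implicit hydrogens by atom environment:
  5 × C: 2 H each → 10
  4 × C: 1 H each → 4
  3 × C: no H
  1 × C: 3 H
  1 × N: 2 H
  Total hydrogens = 19.
Molecular formula: C13H19N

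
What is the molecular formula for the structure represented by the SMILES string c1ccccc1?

Heavy atoms from the SMILES: 6 C.
Implicit hydrogens by atom environment:
  6 × C (aromatic): 1 H each → 6
  Total hydrogens = 6.
Molecular formula: C6H6

C6H6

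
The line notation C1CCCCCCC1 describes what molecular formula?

C8H16

Heavy atoms from the SMILES: 8 C.
Implicit hydrogens by atom environment:
  8 × C: 2 H each → 16
  Total hydrogens = 16.
Molecular formula: C8H16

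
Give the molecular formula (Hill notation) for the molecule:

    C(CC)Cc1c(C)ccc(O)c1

C11H16O

Heavy atoms from the SMILES: 11 C, 1 O.
Implicit hydrogens by atom environment:
  3 × C: 2 H each → 6
  3 × C (aromatic): 1 H each → 3
  3 × C (aromatic): no H
  2 × C: 3 H each → 6
  1 × O: 1 H
  Total hydrogens = 16.
Molecular formula: C11H16O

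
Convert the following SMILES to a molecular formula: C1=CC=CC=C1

C6H6

Heavy atoms from the SMILES: 6 C.
Implicit hydrogens by atom environment:
  6 × C (aromatic): 1 H each → 6
  Total hydrogens = 6.
Molecular formula: C6H6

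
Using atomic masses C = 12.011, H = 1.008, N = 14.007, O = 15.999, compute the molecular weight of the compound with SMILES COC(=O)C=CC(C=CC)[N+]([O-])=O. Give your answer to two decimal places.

Molecular formula: C8H11NO4.
M = 8×12.011 + 11×1.008 + 1×14.007 + 4×15.999 = 185.18 g/mol.

185.18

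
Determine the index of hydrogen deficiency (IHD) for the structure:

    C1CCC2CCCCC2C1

Molecular formula from the SMILES: C10H18.
DoU = (2C + 2 + N − H − X)/2 = (2·10 + 2 + 0 − 18 − 0)/2 = 4/2 = 2.
(Structurally: 2 ring(s) + 0 π bond(s) = 2.)

2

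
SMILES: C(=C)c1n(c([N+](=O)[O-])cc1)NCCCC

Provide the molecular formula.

C10H15N3O2

Heavy atoms from the SMILES: 10 C, 3 N, 2 O.
Implicit hydrogens by atom environment:
  4 × C: 2 H each → 8
  2 × C (aromatic): 1 H each → 2
  2 × C (aromatic): no H
  1 × C: 3 H
  1 × C: 1 H
  1 × N: 1 H
  1 × N (aromatic): no H
  1 × N (charge +1): no H
  1 × O: no H
  1 × O (charge -1): no H
  Total hydrogens = 15.
Molecular formula: C10H15N3O2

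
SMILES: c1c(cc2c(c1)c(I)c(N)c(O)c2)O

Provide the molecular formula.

C10H8INO2

Heavy atoms from the SMILES: 10 C, 1 I, 1 N, 2 O.
Implicit hydrogens by atom environment:
  6 × C (aromatic): no H
  4 × C (aromatic): 1 H each → 4
  2 × O: 1 H each → 2
  1 × I: no H
  1 × N: 2 H
  Total hydrogens = 8.
Molecular formula: C10H8INO2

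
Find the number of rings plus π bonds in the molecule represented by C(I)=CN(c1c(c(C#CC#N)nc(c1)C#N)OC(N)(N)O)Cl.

Molecular formula from the SMILES: C12H8ClIN6O2.
DoU = (2C + 2 + N − H − X)/2 = (2·12 + 2 + 6 − 8 − 2)/2 = 22/2 = 11.
(Structurally: 1 ring(s) + 10 π bond(s) = 11.)

11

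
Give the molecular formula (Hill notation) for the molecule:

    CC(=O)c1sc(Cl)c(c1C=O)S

Heavy atoms from the SMILES: 7 C, 1 Cl, 2 O, 2 S.
Implicit hydrogens by atom environment:
  4 × C (aromatic): no H
  2 × O: no H
  1 × C: 3 H
  1 × C: 1 H
  1 × C: no H
  1 × Cl: no H
  1 × S: 1 H
  1 × S (aromatic): no H
  Total hydrogens = 5.
Molecular formula: C7H5ClO2S2

C7H5ClO2S2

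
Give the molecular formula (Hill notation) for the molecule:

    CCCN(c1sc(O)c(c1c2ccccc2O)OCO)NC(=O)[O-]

C15H17N2O6S-

Heavy atoms from the SMILES: 15 C, 2 N, 6 O, 1 S.
Implicit hydrogens by atom environment:
  6 × C (aromatic): no H
  4 × C (aromatic): 1 H each → 4
  3 × C: 2 H each → 6
  3 × O: 1 H each → 3
  2 × O: no H
  1 × C: 3 H
  1 × C: no H
  1 × N: 1 H
  1 × N: no H
  1 × O (charge -1): no H
  1 × S (aromatic): no H
  Total hydrogens = 17.
Net charge -1.
Molecular formula: C15H17N2O6S-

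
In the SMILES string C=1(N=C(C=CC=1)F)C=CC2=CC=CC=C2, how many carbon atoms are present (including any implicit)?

The symbol for carbon appears 13 times in the SMILES.

13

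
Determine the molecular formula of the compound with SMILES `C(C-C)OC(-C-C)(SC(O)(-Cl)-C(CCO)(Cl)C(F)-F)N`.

Heavy atoms from the SMILES: 11 C, 2 Cl, 2 F, 1 N, 3 O, 1 S.
Implicit hydrogens by atom environment:
  5 × C: 2 H each → 10
  3 × C: no H
  2 × C: 3 H each → 6
  2 × Cl: no H
  2 × F: no H
  2 × O: 1 H each → 2
  1 × C: 1 H
  1 × N: 2 H
  1 × O: no H
  1 × S: no H
  Total hydrogens = 21.
Molecular formula: C11H21Cl2F2NO3S

C11H21Cl2F2NO3S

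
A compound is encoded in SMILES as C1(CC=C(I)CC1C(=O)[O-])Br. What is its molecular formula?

Heavy atoms from the SMILES: 1 Br, 7 C, 1 I, 2 O.
Implicit hydrogens by atom environment:
  3 × C: 1 H each → 3
  2 × C: 2 H each → 4
  2 × C: no H
  1 × Br: no H
  1 × I: no H
  1 × O: no H
  1 × O (charge -1): no H
  Total hydrogens = 7.
Net charge -1.
Molecular formula: C7H7BrIO2-

C7H7BrIO2-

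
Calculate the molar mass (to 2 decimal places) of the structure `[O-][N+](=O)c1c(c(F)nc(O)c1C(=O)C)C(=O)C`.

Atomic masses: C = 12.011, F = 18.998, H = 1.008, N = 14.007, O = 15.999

Molecular formula: C9H7FN2O5.
M = 9×12.011 + 1×18.998 + 7×1.008 + 2×14.007 + 5×15.999 = 242.16 g/mol.

242.16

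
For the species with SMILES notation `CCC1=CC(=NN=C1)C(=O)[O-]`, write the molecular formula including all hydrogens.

C7H7N2O2-

Heavy atoms from the SMILES: 7 C, 2 N, 2 O.
Implicit hydrogens by atom environment:
  2 × C (aromatic): 1 H each → 2
  2 × C (aromatic): no H
  2 × N (aromatic): no H
  1 × C: 3 H
  1 × C: 2 H
  1 × C: no H
  1 × O: no H
  1 × O (charge -1): no H
  Total hydrogens = 7.
Net charge -1.
Molecular formula: C7H7N2O2-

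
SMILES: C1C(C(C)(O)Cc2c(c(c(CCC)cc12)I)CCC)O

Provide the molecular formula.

Heavy atoms from the SMILES: 17 C, 1 I, 2 O.
Implicit hydrogens by atom environment:
  6 × C: 2 H each → 12
  5 × C (aromatic): no H
  3 × C: 3 H each → 9
  2 × O: 1 H each → 2
  1 × C (aromatic): 1 H
  1 × C: 1 H
  1 × C: no H
  1 × I: no H
  Total hydrogens = 25.
Molecular formula: C17H25IO2

C17H25IO2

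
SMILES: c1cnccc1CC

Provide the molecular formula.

C7H9N

Heavy atoms from the SMILES: 7 C, 1 N.
Implicit hydrogens by atom environment:
  4 × C (aromatic): 1 H each → 4
  1 × C: 3 H
  1 × C: 2 H
  1 × C (aromatic): no H
  1 × N (aromatic): no H
  Total hydrogens = 9.
Molecular formula: C7H9N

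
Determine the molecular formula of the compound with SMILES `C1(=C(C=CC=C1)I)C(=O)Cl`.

C7H4ClIO

Heavy atoms from the SMILES: 7 C, 1 Cl, 1 I, 1 O.
Implicit hydrogens by atom environment:
  4 × C (aromatic): 1 H each → 4
  2 × C (aromatic): no H
  1 × C: no H
  1 × Cl: no H
  1 × I: no H
  1 × O: no H
  Total hydrogens = 4.
Molecular formula: C7H4ClIO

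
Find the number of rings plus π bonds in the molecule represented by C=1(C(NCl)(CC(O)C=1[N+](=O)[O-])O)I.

3

Molecular formula from the SMILES: C5H6ClIN2O4.
DoU = (2C + 2 + N − H − X)/2 = (2·5 + 2 + 2 − 6 − 2)/2 = 6/2 = 3.
(Structurally: 1 ring(s) + 2 π bond(s) = 3.)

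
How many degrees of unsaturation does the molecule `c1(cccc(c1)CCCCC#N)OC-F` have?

6

Molecular formula from the SMILES: C12H14FNO.
DoU = (2C + 2 + N − H − X)/2 = (2·12 + 2 + 1 − 14 − 1)/2 = 12/2 = 6.
(Structurally: 1 ring(s) + 5 π bond(s) = 6.)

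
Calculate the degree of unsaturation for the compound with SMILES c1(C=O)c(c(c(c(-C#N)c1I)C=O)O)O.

8

Molecular formula from the SMILES: C9H4INO4.
DoU = (2C + 2 + N − H − X)/2 = (2·9 + 2 + 1 − 4 − 1)/2 = 16/2 = 8.
(Structurally: 1 ring(s) + 7 π bond(s) = 8.)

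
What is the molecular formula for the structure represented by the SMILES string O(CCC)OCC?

C5H12O2

Heavy atoms from the SMILES: 5 C, 2 O.
Implicit hydrogens by atom environment:
  3 × C: 2 H each → 6
  2 × C: 3 H each → 6
  2 × O: no H
  Total hydrogens = 12.
Molecular formula: C5H12O2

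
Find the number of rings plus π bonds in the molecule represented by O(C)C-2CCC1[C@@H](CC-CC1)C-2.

2

Molecular formula from the SMILES: C11H20O.
DoU = (2C + 2 + N − H − X)/2 = (2·11 + 2 + 0 − 20 − 0)/2 = 4/2 = 2.
(Structurally: 2 ring(s) + 0 π bond(s) = 2.)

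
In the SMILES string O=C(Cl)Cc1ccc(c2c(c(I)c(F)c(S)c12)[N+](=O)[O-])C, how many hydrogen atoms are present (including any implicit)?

Hydrogens are implicit in SMILES; fill each atom to its normal valence:
  8 × C (aromatic): no H
  2 × C (aromatic): 1 H each → 2
  2 × O: no H
  1 × C: 3 H
  1 × C: 2 H
  1 × C: no H
  1 × Cl: no H
  1 × F: no H
  1 × I: no H
  1 × N (charge +1): no H
  1 × O (charge -1): no H
  1 × S: 1 H
  Total hydrogens = 8.

8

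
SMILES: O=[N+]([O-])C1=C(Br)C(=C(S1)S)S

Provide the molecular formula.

Heavy atoms from the SMILES: 1 Br, 4 C, 1 N, 2 O, 3 S.
Implicit hydrogens by atom environment:
  4 × C (aromatic): no H
  2 × S: 1 H each → 2
  1 × Br: no H
  1 × N (charge +1): no H
  1 × O: no H
  1 × O (charge -1): no H
  1 × S (aromatic): no H
  Total hydrogens = 2.
Molecular formula: C4H2BrNO2S3

C4H2BrNO2S3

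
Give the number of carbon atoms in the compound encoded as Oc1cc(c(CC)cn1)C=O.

8

The symbol for carbon appears 8 times in the SMILES. Lowercase c denotes aromatic carbon and counts toward C.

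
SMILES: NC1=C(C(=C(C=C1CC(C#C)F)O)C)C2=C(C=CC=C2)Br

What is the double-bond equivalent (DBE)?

10

Molecular formula from the SMILES: C17H15BrFNO.
DoU = (2C + 2 + N − H − X)/2 = (2·17 + 2 + 1 − 15 − 2)/2 = 20/2 = 10.
(Structurally: 2 ring(s) + 8 π bond(s) = 10.)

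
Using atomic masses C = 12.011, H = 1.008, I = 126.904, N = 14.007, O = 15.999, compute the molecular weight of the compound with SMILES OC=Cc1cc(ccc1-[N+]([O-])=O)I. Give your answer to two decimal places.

291.04

Molecular formula: C8H6INO3.
M = 8×12.011 + 6×1.008 + 1×126.904 + 1×14.007 + 3×15.999 = 291.04 g/mol.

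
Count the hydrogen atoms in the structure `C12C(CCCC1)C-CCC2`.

18

Hydrogens are implicit in SMILES; fill each atom to its normal valence:
  8 × C: 2 H each → 16
  2 × C: 1 H each → 2
  Total hydrogens = 18.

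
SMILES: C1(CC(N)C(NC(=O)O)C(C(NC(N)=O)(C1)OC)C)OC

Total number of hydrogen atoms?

Hydrogens are implicit in SMILES; fill each atom to its normal valence:
  4 × C: 1 H each → 4
  4 × O: no H
  3 × C: 3 H each → 9
  3 × C: no H
  2 × C: 2 H each → 4
  2 × N: 2 H each → 4
  2 × N: 1 H each → 2
  1 × O: 1 H
  Total hydrogens = 24.

24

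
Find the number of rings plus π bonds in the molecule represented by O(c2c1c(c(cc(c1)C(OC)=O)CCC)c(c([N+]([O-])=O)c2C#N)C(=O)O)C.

12

Molecular formula from the SMILES: C18H16N2O7.
DoU = (2C + 2 + N − H − X)/2 = (2·18 + 2 + 2 − 16 − 0)/2 = 24/2 = 12.
(Structurally: 2 ring(s) + 10 π bond(s) = 12.)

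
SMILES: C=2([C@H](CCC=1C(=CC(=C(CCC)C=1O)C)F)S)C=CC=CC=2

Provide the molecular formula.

Heavy atoms from the SMILES: 19 C, 1 F, 1 O, 1 S.
Implicit hydrogens by atom environment:
  6 × C (aromatic): 1 H each → 6
  6 × C (aromatic): no H
  4 × C: 2 H each → 8
  2 × C: 3 H each → 6
  1 × C: 1 H
  1 × F: no H
  1 × O: 1 H
  1 × S: 1 H
  Total hydrogens = 23.
Molecular formula: C19H23FOS

C19H23FOS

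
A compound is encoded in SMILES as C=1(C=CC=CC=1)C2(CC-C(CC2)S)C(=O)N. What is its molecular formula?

C13H17NOS

Heavy atoms from the SMILES: 13 C, 1 N, 1 O, 1 S.
Implicit hydrogens by atom environment:
  5 × C (aromatic): 1 H each → 5
  4 × C: 2 H each → 8
  2 × C: no H
  1 × C: 1 H
  1 × C (aromatic): no H
  1 × N: 2 H
  1 × O: no H
  1 × S: 1 H
  Total hydrogens = 17.
Molecular formula: C13H17NOS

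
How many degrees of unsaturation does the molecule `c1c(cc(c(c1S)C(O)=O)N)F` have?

Molecular formula from the SMILES: C7H6FNO2S.
DoU = (2C + 2 + N − H − X)/2 = (2·7 + 2 + 1 − 6 − 1)/2 = 10/2 = 5.
(Structurally: 1 ring(s) + 4 π bond(s) = 5.)

5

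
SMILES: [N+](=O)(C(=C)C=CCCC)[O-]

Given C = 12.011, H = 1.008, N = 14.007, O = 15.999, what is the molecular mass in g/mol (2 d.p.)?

141.17

Molecular formula: C7H11NO2.
M = 7×12.011 + 11×1.008 + 1×14.007 + 2×15.999 = 141.17 g/mol.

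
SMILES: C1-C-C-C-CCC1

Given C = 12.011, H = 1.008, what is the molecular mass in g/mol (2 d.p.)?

98.19

Molecular formula: C7H14.
M = 7×12.011 + 14×1.008 = 98.19 g/mol.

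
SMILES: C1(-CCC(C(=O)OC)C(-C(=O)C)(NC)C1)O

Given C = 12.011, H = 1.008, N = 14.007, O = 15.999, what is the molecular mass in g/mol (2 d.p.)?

229.28

Molecular formula: C11H19NO4.
M = 11×12.011 + 19×1.008 + 1×14.007 + 4×15.999 = 229.28 g/mol.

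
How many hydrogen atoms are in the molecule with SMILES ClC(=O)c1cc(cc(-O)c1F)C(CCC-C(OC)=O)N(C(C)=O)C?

Hydrogens are implicit in SMILES; fill each atom to its normal valence:
  4 × C (aromatic): no H
  4 × O: no H
  3 × C: 3 H each → 9
  3 × C: 2 H each → 6
  3 × C: no H
  2 × C (aromatic): 1 H each → 2
  1 × C: 1 H
  1 × Cl: no H
  1 × F: no H
  1 × N: no H
  1 × O: 1 H
  Total hydrogens = 19.

19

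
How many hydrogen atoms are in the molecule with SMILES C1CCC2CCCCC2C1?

18

Hydrogens are implicit in SMILES; fill each atom to its normal valence:
  8 × C: 2 H each → 16
  2 × C: 1 H each → 2
  Total hydrogens = 18.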